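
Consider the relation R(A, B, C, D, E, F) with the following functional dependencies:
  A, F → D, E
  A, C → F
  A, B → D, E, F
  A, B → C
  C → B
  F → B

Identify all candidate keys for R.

No FD produces {A}, so it must be in every candidate key.
{A, B} is a candidate key since {A, B}⁺ = {A, B, C, D, E, F} covers every attribute.
{A, C} is a candidate key since {A, C}⁺ = {A, B, C, D, E, F} covers every attribute.
{A, F} is a candidate key since {A, F}⁺ = {A, B, C, D, E, F} covers every attribute.
Any other superkey properly contains one of these, so there are no further candidate keys.

{A, B}, {A, C}, {A, F}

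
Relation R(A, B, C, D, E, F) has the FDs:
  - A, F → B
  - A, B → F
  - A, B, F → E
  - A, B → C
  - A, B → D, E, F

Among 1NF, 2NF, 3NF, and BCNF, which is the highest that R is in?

Candidate keys: {A, B}, {A, F}. Prime attributes: {A, B, F}.
The left-hand side of every FD is a superkey, so BCNF is satisfied.

BCNF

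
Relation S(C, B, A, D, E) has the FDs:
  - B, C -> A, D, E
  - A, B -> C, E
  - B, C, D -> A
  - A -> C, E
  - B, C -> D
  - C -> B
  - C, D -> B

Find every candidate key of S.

{A}⁺ = {A, B, C, D, E}, which is every attribute, so {A} is a candidate key.
{C}⁺ = {A, B, C, D, E}, which is every attribute, so {C} is a candidate key.
These are minimal and exhaustive — every other superkey contains one of them.

{A}, {C}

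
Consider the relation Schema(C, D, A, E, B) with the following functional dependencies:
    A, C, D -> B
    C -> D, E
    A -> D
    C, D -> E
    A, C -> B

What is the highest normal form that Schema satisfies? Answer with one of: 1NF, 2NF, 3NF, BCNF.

Candidate key: {A, C}. Prime attributes: {A, C}.
For C -> D, E we have {C}⁺ = {C, D, E}; {C} is not a superkey, so BCNF fails.
Because {D, E} are non-prime and the left side of C -> D, E is not a superkey, the relation is not in 3NF.
Since {A} ⊂ {A, C} and {A}⁺ ⊇ {D} with {D} non-prime, there is a partial dependency; 2NF fails.

1NF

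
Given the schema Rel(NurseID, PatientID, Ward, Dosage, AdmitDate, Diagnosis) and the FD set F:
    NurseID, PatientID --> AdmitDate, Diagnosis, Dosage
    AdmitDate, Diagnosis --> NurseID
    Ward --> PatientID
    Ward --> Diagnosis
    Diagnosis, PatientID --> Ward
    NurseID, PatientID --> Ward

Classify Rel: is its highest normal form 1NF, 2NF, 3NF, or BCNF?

3NF

Candidate keys: {AdmitDate, Diagnosis, PatientID}, {AdmitDate, Ward}, {NurseID, PatientID}, {NurseID, Ward}. Prime attributes: {AdmitDate, Diagnosis, NurseID, PatientID, Ward}.
For AdmitDate, Diagnosis --> NurseID we have {AdmitDate, Diagnosis}⁺ = {AdmitDate, Diagnosis, NurseID}; {AdmitDate, Diagnosis} is not a superkey, so BCNF fails.
But every attribute on its right side ({NurseID}) is prime, and the same holds for every other non-superkey FD, so 3NF still holds.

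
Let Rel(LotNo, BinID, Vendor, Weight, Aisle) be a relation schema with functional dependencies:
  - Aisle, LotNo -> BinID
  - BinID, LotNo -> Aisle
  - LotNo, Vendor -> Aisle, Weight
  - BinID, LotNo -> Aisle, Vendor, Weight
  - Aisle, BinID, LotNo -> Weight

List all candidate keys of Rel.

No FD produces {LotNo}, so it must be in every candidate key.
{Aisle, LotNo}⁺ = {Aisle, BinID, LotNo, Vendor, Weight}, which is every attribute, so {Aisle, LotNo} is a candidate key.
{BinID, LotNo}⁺ = {Aisle, BinID, LotNo, Vendor, Weight}, which is every attribute, so {BinID, LotNo} is a candidate key.
{LotNo, Vendor}⁺ = {Aisle, BinID, LotNo, Vendor, Weight}, which is every attribute, so {LotNo, Vendor} is a candidate key.
No proper subset of any of these is a key, and no other minimal superkey exists.

{Aisle, LotNo}, {BinID, LotNo}, {LotNo, Vendor}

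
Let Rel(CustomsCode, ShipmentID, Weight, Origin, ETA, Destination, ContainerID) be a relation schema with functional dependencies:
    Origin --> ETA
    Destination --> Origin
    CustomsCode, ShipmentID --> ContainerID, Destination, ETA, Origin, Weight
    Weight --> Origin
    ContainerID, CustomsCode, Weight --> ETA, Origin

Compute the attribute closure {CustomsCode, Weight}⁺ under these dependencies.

{CustomsCode, ETA, Origin, Weight}

Start with {CustomsCode, Weight}.
Weight --> Origin applies; add {Origin} → now {CustomsCode, Origin, Weight}.
Origin --> ETA applies; add {ETA} → now {CustomsCode, ETA, Origin, Weight}.
No further FD applies.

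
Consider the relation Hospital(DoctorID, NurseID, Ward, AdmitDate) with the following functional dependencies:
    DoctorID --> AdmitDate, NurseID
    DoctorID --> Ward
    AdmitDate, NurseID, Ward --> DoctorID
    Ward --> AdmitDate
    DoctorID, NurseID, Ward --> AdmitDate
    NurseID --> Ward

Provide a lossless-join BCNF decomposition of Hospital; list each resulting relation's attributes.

{AdmitDate, Ward}; {DoctorID, NurseID, Ward}

Candidate keys of the original relation: {DoctorID}, {NurseID}.
In {AdmitDate, DoctorID, NurseID, Ward}, {Ward} is not a superkey ({Ward}⁺ restricted to this set is {AdmitDate, Ward}), so split on Ward --> AdmitDate into {AdmitDate, Ward} and {DoctorID, NurseID, Ward}.
{AdmitDate, Ward}: every determinant is a superkey — BCNF.
{DoctorID, NurseID, Ward}: every determinant is a superkey — BCNF.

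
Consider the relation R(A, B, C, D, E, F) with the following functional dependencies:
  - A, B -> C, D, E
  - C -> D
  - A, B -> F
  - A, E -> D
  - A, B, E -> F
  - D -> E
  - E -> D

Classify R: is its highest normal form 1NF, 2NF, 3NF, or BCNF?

Candidate key: {A, B}. Prime attributes: {A, B}.
C -> D: {C}⁺ = {C, D, E}, which is not all of the attributes, so the left side is not a superkey — BCNF is violated.
C -> D determines the non-prime attribute {D} from a non-superkey — 3NF is violated.
No proper subset of a key has a non-prime attribute in its closure, so there is no partial dependency; 2NF holds.

2NF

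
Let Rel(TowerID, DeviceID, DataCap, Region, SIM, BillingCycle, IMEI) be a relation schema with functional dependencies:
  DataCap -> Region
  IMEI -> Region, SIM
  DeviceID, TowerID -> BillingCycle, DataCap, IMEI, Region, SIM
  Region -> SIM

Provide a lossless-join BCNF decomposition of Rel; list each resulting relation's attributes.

Candidate key of the original relation: {DeviceID, TowerID}.
Within {BillingCycle, DataCap, DeviceID, IMEI, Region, SIM, TowerID}: {DataCap}⁺ ∩ {BillingCycle, DataCap, DeviceID, IMEI, Region, SIM, TowerID} = {DataCap, Region, SIM}, not the whole set, so DataCap -> Region, SIM violates BCNF; decompose into {DataCap, Region, SIM} and {BillingCycle, DataCap, DeviceID, IMEI, TowerID}.
Within {DataCap, Region, SIM}: {Region}⁺ ∩ {DataCap, Region, SIM} = {Region, SIM}, not the whole set, so Region -> SIM violates BCNF; decompose into {Region, SIM} and {DataCap, Region}.
{Region, SIM} is in BCNF.
{DataCap, Region} is in BCNF.
{BillingCycle, DataCap, DeviceID, IMEI, TowerID} is in BCNF.

{BillingCycle, DataCap, DeviceID, IMEI, TowerID}; {DataCap, Region}; {Region, SIM}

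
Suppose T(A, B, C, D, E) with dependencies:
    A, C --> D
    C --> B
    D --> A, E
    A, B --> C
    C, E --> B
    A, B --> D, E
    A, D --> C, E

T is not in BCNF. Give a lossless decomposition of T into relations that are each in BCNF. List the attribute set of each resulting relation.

{A, C, D, E}; {B, C}

Candidate keys of the original relation: {A, B}, {A, C}, {D}.
{A, B, C, D, E}: {C} determines {B, C} here but is not a superkey — split on C --> B, giving {B, C} and {A, C, D, E}.
{B, C} is in BCNF.
{A, C, D, E} is in BCNF.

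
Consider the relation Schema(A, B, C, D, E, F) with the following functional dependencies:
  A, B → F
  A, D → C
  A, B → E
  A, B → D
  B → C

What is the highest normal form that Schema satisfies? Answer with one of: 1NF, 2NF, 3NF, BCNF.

1NF

Candidate key: {A, B}. Prime attributes: {A, B}.
A, D → C breaks BCNF: {A, D}⁺ = {A, C, D}, so {A, D} is not a superkey.
Because {C} is non-prime and the left side of A, D → C is not a superkey, the relation is not in 3NF.
{B} is a proper subset of the key {A, B}, and {B}⁺ contains the non-prime attribute {C} — a partial dependency, so 2NF is violated.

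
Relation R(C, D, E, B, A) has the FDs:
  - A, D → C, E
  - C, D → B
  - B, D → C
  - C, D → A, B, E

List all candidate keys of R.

No FD produces {D}, so it must be in every candidate key.
Closure of {A, D} is {A, B, C, D, E}, the whole schema; {A, D} is a candidate key.
Closure of {B, D} is {A, B, C, D, E}, the whole schema; {B, D} is a candidate key.
Closure of {C, D} is {A, B, C, D, E}, the whole schema; {C, D} is a candidate key.
These are minimal and exhaustive — every other superkey contains one of them.

{A, D}, {B, D}, {C, D}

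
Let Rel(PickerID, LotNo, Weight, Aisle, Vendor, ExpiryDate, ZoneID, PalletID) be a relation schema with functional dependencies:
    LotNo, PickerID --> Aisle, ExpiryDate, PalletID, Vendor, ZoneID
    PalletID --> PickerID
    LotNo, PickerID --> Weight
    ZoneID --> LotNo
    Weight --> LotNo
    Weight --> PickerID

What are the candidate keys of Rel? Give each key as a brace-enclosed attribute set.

{Weight}⁺ = {Aisle, ExpiryDate, LotNo, PalletID, PickerID, Vendor, Weight, ZoneID} — all of the relation — so {Weight} is a candidate key.
{LotNo, PalletID}⁺ = {Aisle, ExpiryDate, LotNo, PalletID, PickerID, Vendor, Weight, ZoneID} — all of the relation — so {LotNo, PalletID} is a candidate key.
{LotNo, PickerID}⁺ = {Aisle, ExpiryDate, LotNo, PalletID, PickerID, Vendor, Weight, ZoneID} — all of the relation — so {LotNo, PickerID} is a candidate key.
{PalletID, ZoneID}⁺ = {Aisle, ExpiryDate, LotNo, PalletID, PickerID, Vendor, Weight, ZoneID} — all of the relation — so {PalletID, ZoneID} is a candidate key.
{PickerID, ZoneID}⁺ = {Aisle, ExpiryDate, LotNo, PalletID, PickerID, Vendor, Weight, ZoneID} — all of the relation — so {PickerID, ZoneID} is a candidate key.
No proper subset of any of these is a key, and no other minimal superkey exists.

{LotNo, PalletID}, {LotNo, PickerID}, {PalletID, ZoneID}, {PickerID, ZoneID}, {Weight}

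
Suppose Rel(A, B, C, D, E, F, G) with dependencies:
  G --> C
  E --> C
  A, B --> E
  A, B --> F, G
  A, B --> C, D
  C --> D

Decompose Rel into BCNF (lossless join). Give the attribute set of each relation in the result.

{A, B, E, F, G}; {C, D}; {C, G}

Candidate key of the original relation: {A, B}.
In {A, B, C, D, E, F, G}, {G} is not a superkey ({G}⁺ restricted to this set is {C, D, G}), so split on G --> C, D into {C, D, G} and {A, B, E, F, G}.
In {C, D, G}, {C} is not a superkey ({C}⁺ restricted to this set is {C, D}), so split on C --> D into {C, D} and {C, G}.
{C, D} has no BCNF violation.
{C, G} has no BCNF violation.
{A, B, E, F, G} has no BCNF violation.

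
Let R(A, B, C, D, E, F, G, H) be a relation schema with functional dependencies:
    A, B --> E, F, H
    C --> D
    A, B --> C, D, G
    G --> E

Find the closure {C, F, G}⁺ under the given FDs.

Start with {C, F, G}.
C --> D applies; add {D} → now {C, D, F, G}.
G --> E applies; add {E} → now {C, D, E, F, G}.
No further FD applies.

{C, D, E, F, G}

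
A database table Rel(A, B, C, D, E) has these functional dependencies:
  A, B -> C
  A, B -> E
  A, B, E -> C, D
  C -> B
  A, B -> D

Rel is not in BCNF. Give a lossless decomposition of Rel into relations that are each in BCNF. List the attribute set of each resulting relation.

Candidate keys of the original relation: {A, B}, {A, C}.
In {A, B, C, D, E}, {C} is not a superkey ({C}⁺ restricted to this set is {B, C}), so split on C -> B into {B, C} and {A, C, D, E}.
{B, C} is in BCNF.
{A, C, D, E} is in BCNF.

{A, C, D, E}; {B, C}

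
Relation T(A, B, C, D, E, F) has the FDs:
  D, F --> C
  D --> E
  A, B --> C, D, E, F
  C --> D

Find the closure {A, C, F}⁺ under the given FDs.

Start with {A, C, F}.
C --> D applies; add {D} → now {A, C, D, F}.
D --> E applies; add {E} → now {A, C, D, E, F}.
No further FD applies.

{A, C, D, E, F}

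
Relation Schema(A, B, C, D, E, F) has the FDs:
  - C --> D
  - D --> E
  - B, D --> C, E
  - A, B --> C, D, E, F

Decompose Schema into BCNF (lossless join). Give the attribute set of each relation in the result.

Candidate key of the original relation: {A, B}.
In {A, B, C, D, E, F}, {C} is not a superkey ({C}⁺ restricted to this set is {C, D, E}), so split on C --> D, E into {C, D, E} and {A, B, C, F}.
In {C, D, E}, {D} is not a superkey ({D}⁺ restricted to this set is {D, E}), so split on D --> E into {D, E} and {C, D}.
{D, E} has no BCNF violation.
{C, D} has no BCNF violation.
{A, B, C, F} has no BCNF violation.

{A, B, C, F}; {C, D}; {D, E}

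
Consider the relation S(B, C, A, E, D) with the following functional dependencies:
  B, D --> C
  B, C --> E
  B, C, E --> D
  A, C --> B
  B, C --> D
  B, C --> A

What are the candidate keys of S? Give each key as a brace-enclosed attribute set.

{A, C}, {B, C}, {B, D}

{A, C} is a candidate key since {A, C}⁺ = {A, B, C, D, E} covers every attribute.
{B, C} is a candidate key since {B, C}⁺ = {A, B, C, D, E} covers every attribute.
{B, D} is a candidate key since {B, D}⁺ = {A, B, C, D, E} covers every attribute.
These are minimal and exhaustive — every other superkey contains one of them.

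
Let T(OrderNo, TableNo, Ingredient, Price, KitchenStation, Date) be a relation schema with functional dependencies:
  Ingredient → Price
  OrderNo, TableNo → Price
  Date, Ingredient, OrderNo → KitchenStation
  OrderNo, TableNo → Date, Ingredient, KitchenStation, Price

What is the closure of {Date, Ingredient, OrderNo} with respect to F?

Start with {Date, Ingredient, OrderNo}.
Ingredient → Price applies; add {Price} → now {Date, Ingredient, OrderNo, Price}.
Date, Ingredient, OrderNo → KitchenStation applies; add {KitchenStation} → now {Date, Ingredient, KitchenStation, OrderNo, Price}.
No further FD applies.

{Date, Ingredient, KitchenStation, OrderNo, Price}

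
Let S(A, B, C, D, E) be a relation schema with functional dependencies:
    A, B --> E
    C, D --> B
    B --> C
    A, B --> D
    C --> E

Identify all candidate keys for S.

{A, B}, {A, C, D}

No FD produces {A}, so it must be in every candidate key.
{A, B}⁺ = {A, B, C, D, E}, which is every attribute, so {A, B} is a candidate key.
{A, C, D}⁺ = {A, B, C, D, E}, which is every attribute, so {A, C, D} is a candidate key.
These are minimal and exhaustive — every other superkey contains one of them.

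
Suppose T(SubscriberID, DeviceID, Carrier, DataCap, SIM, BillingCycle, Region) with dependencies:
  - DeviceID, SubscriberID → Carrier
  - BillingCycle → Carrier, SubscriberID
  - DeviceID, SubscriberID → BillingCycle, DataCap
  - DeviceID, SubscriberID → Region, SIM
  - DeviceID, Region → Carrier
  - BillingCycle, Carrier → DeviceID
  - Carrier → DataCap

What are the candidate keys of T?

{BillingCycle}, {DeviceID, SubscriberID}

{BillingCycle}⁺ = {BillingCycle, Carrier, DataCap, DeviceID, Region, SIM, SubscriberID}, which is every attribute, so {BillingCycle} is a candidate key.
{DeviceID, SubscriberID}⁺ = {BillingCycle, Carrier, DataCap, DeviceID, Region, SIM, SubscriberID}, which is every attribute, so {DeviceID, SubscriberID} is a candidate key.
These are minimal and exhaustive — every other superkey contains one of them.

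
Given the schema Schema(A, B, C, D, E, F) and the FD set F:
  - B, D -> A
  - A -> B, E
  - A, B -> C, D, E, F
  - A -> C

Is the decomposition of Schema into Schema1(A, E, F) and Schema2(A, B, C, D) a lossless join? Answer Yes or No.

Yes

The shared attributes are {A} and {A}⁺ = {A, B, C, D, E, F}.
Since Schema1 ⊆ {A, B, C, D, E, F}, the intersection is a superkey of Schema1; the decomposition is lossless.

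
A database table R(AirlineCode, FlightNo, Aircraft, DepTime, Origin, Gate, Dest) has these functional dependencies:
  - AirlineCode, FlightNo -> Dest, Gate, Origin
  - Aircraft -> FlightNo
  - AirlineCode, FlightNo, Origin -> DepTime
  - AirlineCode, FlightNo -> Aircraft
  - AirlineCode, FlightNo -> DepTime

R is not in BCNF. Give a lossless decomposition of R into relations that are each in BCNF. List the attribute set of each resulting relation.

{Aircraft, AirlineCode, DepTime, Dest, Gate, Origin}; {Aircraft, FlightNo}

Candidate keys of the original relation: {Aircraft, AirlineCode}, {AirlineCode, FlightNo}.
In {Aircraft, AirlineCode, DepTime, Dest, FlightNo, Gate, Origin}, {Aircraft} is not a superkey ({Aircraft}⁺ restricted to this set is {Aircraft, FlightNo}), so split on Aircraft -> FlightNo into {Aircraft, FlightNo} and {Aircraft, AirlineCode, DepTime, Dest, Gate, Origin}.
{Aircraft, FlightNo}: every determinant is a superkey — BCNF.
{Aircraft, AirlineCode, DepTime, Dest, Gate, Origin}: every determinant is a superkey — BCNF.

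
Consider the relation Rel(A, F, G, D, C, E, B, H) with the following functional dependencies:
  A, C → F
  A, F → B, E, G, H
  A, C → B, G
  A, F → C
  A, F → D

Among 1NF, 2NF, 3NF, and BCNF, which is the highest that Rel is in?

BCNF

Candidate keys: {A, C}, {A, F}. Prime attributes: {A, C, F}.
Each dependency's left side is a superkey — BCNF holds.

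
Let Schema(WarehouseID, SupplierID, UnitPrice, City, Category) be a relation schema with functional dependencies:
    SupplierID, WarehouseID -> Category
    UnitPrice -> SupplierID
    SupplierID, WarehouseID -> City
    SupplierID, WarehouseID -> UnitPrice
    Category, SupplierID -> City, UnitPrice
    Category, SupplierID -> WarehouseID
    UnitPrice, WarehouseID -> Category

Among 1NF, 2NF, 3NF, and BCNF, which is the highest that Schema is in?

Candidate keys: {Category, SupplierID}, {Category, UnitPrice}, {SupplierID, WarehouseID}, {UnitPrice, WarehouseID}. Prime attributes: {Category, SupplierID, UnitPrice, WarehouseID}.
UnitPrice -> SupplierID breaks BCNF: {UnitPrice}⁺ = {SupplierID, UnitPrice}, so {UnitPrice} is not a superkey.
Since {SupplierID} ⊆ prime attributes and every other non-superkey FD also has a prime right side, the schema is in 3NF.

3NF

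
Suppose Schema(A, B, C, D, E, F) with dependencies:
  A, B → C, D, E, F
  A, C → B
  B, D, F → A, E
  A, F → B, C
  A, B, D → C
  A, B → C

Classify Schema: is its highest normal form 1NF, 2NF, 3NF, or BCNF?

BCNF

Candidate keys: {A, B}, {A, C}, {A, F}, {B, D, F}. Prime attributes: {A, B, C, D, F}.
Every FD has a superkey on the left, so the relation is in BCNF.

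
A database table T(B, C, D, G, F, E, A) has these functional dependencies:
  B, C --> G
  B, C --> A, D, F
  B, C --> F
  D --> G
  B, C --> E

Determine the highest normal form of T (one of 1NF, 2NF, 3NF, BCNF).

2NF

Candidate key: {B, C}. Prime attributes: {B, C}.
D --> G breaks BCNF: {D}⁺ = {D, G}, so {D} is not a superkey.
D --> G has non-prime {G} on the right and a non-superkey on the left, so 3NF fails.
No proper subset of a key has a non-prime attribute in its closure, so there is no partial dependency; 2NF holds.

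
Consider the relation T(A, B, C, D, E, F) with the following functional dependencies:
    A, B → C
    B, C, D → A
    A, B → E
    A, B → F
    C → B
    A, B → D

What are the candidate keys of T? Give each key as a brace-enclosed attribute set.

Closure of {A, B} is {A, B, C, D, E, F}, the whole schema; {A, B} is a candidate key.
Closure of {A, C} is {A, B, C, D, E, F}, the whole schema; {A, C} is a candidate key.
Closure of {C, D} is {A, B, C, D, E, F}, the whole schema; {C, D} is a candidate key.
No proper subset of any of these is a key, and no other minimal superkey exists.

{A, B}, {A, C}, {C, D}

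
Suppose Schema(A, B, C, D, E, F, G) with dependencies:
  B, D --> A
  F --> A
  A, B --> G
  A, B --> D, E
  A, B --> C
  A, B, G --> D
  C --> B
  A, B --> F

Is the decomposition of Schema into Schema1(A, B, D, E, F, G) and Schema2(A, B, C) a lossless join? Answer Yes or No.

Schema1 ∩ Schema2 = {A, B}; its closure under F is {A, B, C, D, E, F, G}.
This includes all of Schema1, so the common attributes are a superkey of Schema1 — the join is lossless.

Yes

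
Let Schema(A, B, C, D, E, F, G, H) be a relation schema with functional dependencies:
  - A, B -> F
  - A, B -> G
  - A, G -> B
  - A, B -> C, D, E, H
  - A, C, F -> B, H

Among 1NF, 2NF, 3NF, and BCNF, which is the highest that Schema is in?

Candidate keys: {A, B}, {A, C, F}, {A, G}. Prime attributes: {A, B, C, F, G}.
Every FD has a superkey on the left, so the relation is in BCNF.

BCNF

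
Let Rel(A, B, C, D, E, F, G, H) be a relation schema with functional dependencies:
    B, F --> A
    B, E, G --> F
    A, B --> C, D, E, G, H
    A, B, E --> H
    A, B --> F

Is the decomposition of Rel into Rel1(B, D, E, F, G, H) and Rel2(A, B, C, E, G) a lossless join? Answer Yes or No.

Yes

Rel1 ∩ Rel2 = {B, E, G}; its closure under F is {A, B, C, D, E, F, G, H}.
Since Rel1 ⊆ {A, B, C, D, E, F, G, H}, the intersection is a superkey of Rel1; the decomposition is lossless.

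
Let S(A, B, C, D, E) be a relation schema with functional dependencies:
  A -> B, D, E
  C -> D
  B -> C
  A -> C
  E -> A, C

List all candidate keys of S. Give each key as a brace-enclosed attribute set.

{A}, {E}

{A}⁺ = {A, B, C, D, E} — all of the relation — so {A} is a candidate key.
{E}⁺ = {A, B, C, D, E} — all of the relation — so {E} is a candidate key.
Any other superkey properly contains one of these, so there are no further candidate keys.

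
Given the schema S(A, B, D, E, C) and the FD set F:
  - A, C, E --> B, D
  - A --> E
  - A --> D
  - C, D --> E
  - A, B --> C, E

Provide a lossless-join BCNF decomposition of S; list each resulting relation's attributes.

{A, B, C}; {A, D, E}

Candidate keys of the original relation: {A, B}, {A, C}.
In {A, B, C, D, E}, {A} is not a superkey ({A}⁺ restricted to this set is {A, D, E}), so split on A --> D, E into {A, D, E} and {A, B, C}.
{A, D, E} has no BCNF violation.
{A, B, C} has no BCNF violation.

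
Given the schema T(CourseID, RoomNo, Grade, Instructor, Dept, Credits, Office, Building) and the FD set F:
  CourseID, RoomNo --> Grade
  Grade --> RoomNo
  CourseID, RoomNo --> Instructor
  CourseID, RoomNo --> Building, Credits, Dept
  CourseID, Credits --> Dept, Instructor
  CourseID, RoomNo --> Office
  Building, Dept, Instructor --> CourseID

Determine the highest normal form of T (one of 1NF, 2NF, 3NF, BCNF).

Candidate keys: {Building, Dept, Grade, Instructor}, {Building, Dept, Instructor, RoomNo}, {CourseID, Grade}, {CourseID, RoomNo}. Prime attributes: {Building, CourseID, Dept, Grade, Instructor, RoomNo}.
Grade --> RoomNo: {Grade}⁺ = {Grade, RoomNo}, which is not all of the attributes, so the left side is not a superkey — BCNF is violated.
Its right-hand attributes {RoomNo} are all prime, as are those of every other non-superkey FD — the relation is in 3NF.

3NF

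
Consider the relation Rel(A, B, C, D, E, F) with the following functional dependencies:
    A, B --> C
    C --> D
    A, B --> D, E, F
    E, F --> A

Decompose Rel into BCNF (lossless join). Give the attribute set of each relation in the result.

Candidate keys of the original relation: {A, B}, {B, E, F}.
Within {A, B, C, D, E, F}: {C}⁺ ∩ {A, B, C, D, E, F} = {C, D}, not the whole set, so C --> D violates BCNF; decompose into {C, D} and {A, B, C, E, F}.
{C, D} has no BCNF violation.
Within {A, B, C, E, F}: {E, F}⁺ ∩ {A, B, C, E, F} = {A, E, F}, not the whole set, so E, F --> A violates BCNF; decompose into {A, E, F} and {B, C, E, F}.
{A, E, F} has no BCNF violation.
{B, C, E, F} has no BCNF violation.

{A, E, F}; {B, C, E, F}; {C, D}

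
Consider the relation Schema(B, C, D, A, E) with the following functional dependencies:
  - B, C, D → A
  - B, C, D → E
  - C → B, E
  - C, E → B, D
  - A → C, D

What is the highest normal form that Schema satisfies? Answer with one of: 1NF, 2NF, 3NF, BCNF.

Candidate keys: {A}, {C}. Prime attributes: {A, C}.
Each dependency's left side is a superkey — BCNF holds.

BCNF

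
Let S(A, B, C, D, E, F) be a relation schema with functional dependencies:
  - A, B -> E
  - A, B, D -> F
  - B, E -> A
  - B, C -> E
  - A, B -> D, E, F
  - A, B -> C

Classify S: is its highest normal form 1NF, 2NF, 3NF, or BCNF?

Candidate keys: {A, B}, {B, C}, {B, E}. Prime attributes: {A, B, C, E}.
The left-hand side of every FD is a superkey, so BCNF is satisfied.

BCNF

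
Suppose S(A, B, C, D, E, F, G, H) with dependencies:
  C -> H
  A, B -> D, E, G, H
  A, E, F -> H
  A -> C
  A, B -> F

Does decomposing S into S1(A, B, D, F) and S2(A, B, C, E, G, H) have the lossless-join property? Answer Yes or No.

The shared attributes are {A, B} and {A, B}⁺ = {A, B, C, D, E, F, G, H}.
S1 is contained in that closure, so S1 ∩ S2 -> S1 holds and the join is lossless.

Yes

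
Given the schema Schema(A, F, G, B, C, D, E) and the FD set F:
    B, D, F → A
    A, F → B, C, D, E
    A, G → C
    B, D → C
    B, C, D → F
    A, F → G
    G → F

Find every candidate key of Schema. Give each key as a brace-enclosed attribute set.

{A, F}, {A, G}, {B, D}

{A, F}⁺ = {A, B, C, D, E, F, G}, which is every attribute, so {A, F} is a candidate key.
{A, G}⁺ = {A, B, C, D, E, F, G}, which is every attribute, so {A, G} is a candidate key.
{B, D}⁺ = {A, B, C, D, E, F, G}, which is every attribute, so {B, D} is a candidate key.
No proper subset of any of these is a key, and no other minimal superkey exists.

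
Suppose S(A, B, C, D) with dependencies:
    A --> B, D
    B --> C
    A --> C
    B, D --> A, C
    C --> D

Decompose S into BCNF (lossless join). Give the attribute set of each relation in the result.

{A, B, C}; {C, D}

Candidate keys of the original relation: {A}, {B}.
{A, B, C, D}: {C} determines {C, D} here but is not a superkey — split on C --> D, giving {C, D} and {A, B, C}.
{C, D} has no BCNF violation.
{A, B, C} has no BCNF violation.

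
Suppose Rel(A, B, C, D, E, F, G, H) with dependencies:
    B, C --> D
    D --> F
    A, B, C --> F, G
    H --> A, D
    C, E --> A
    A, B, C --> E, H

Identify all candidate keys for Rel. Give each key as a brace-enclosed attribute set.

{A, B, C}, {B, C, E}, {B, C, H}

Attributes never on any right-hand side: {B, C} — every candidate key must contain all of them.
{A, B, C}⁺ = {A, B, C, D, E, F, G, H} — all of the relation — so {A, B, C} is a candidate key.
{B, C, E}⁺ = {A, B, C, D, E, F, G, H} — all of the relation — so {B, C, E} is a candidate key.
{B, C, H}⁺ = {A, B, C, D, E, F, G, H} — all of the relation — so {B, C, H} is a candidate key.
Any other superkey properly contains one of these, so there are no further candidate keys.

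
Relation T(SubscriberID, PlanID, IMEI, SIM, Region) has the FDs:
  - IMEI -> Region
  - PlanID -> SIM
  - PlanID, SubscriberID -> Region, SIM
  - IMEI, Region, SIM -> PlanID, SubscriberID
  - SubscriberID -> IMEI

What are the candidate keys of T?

{IMEI, PlanID}, {IMEI, SIM}, {PlanID, SubscriberID}, {SIM, SubscriberID}

{IMEI, PlanID} is a candidate key since {IMEI, PlanID}⁺ = {IMEI, PlanID, Region, SIM, SubscriberID} covers every attribute.
{IMEI, SIM} is a candidate key since {IMEI, SIM}⁺ = {IMEI, PlanID, Region, SIM, SubscriberID} covers every attribute.
{PlanID, SubscriberID} is a candidate key since {PlanID, SubscriberID}⁺ = {IMEI, PlanID, Region, SIM, SubscriberID} covers every attribute.
{SIM, SubscriberID} is a candidate key since {SIM, SubscriberID}⁺ = {IMEI, PlanID, Region, SIM, SubscriberID} covers every attribute.
Any other superkey properly contains one of these, so there are no further candidate keys.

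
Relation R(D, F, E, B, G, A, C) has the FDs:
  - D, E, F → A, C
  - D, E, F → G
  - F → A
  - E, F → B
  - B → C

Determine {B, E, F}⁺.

Start with {B, E, F}.
F → A applies; add {A} → now {A, B, E, F}.
B → C applies; add {C} → now {A, B, C, E, F}.
No further FD applies.

{A, B, C, E, F}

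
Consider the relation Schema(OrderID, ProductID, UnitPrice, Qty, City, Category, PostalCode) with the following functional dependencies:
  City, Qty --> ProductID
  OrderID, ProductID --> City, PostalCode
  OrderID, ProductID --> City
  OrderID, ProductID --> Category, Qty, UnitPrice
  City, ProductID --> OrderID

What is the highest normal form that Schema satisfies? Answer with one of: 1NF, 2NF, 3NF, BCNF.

BCNF

Candidate keys: {City, ProductID}, {City, Qty}, {OrderID, ProductID}. Prime attributes: {City, OrderID, ProductID, Qty}.
Every FD has a superkey on the left, so the relation is in BCNF.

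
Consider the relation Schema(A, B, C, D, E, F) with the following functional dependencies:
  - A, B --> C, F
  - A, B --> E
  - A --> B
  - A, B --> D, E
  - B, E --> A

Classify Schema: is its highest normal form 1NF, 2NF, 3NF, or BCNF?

BCNF

Candidate keys: {A}, {B, E}. Prime attributes: {A, B, E}.
Each dependency's left side is a superkey — BCNF holds.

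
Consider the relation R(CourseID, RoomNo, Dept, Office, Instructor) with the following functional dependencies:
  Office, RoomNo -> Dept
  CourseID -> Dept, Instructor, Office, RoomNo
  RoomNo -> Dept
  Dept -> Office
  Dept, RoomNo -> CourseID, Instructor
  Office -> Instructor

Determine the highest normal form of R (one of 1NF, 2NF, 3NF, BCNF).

Candidate keys: {CourseID}, {RoomNo}. Prime attributes: {CourseID, RoomNo}.
For Dept -> Office we have {Dept}⁺ = {Dept, Instructor, Office}; {Dept} is not a superkey, so BCNF fails.
Dept -> Office has non-prime {Office} on the right and a non-superkey on the left, so 3NF fails.
Every candidate key is a single attribute, so no partial dependency is possible; 2NF holds.

2NF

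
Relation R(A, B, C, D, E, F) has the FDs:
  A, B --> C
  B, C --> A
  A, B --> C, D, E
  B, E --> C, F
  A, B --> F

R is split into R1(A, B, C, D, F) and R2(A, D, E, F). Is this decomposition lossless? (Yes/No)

No

Common attributes: {A, D, F}; their closure is {A, D, F}.
R1 ⊄ {A, D, F} and R2 ⊄ {A, D, F}, so the split is lossy.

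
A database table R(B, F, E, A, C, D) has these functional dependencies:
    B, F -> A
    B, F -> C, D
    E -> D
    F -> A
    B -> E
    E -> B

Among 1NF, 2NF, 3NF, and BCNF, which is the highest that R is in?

Candidate keys: {B, F}, {E, F}. Prime attributes: {B, E, F}.
E -> D breaks BCNF: {E}⁺ = {B, D, E}, so {E} is not a superkey.
Because {D} is non-prime and the left side of E -> D is not a superkey, the relation is not in 3NF.
{B} is a proper subset of the key {B, F}, and {B}⁺ contains the non-prime attribute {D} — a partial dependency, so 2NF is violated.

1NF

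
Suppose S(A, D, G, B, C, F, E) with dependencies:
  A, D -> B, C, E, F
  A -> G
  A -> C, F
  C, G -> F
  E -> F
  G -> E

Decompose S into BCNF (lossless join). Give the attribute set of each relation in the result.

Candidate key of the original relation: {A, D}.
{A, B, C, D, E, F, G}: {A} determines {A, C, E, F, G} here but is not a superkey — split on A -> C, E, F, G, giving {A, C, E, F, G} and {A, B, D}.
{A, C, E, F, G}: {C, G} determines {C, E, F, G} here but is not a superkey — split on C, G -> E, F, giving {C, E, F, G} and {A, C, G}.
{C, E, F, G}: {E} determines {E, F} here but is not a superkey — split on E -> F, giving {E, F} and {C, E, G}.
{E, F} is in BCNF.
{C, E, G}: {G} determines {E, G} here but is not a superkey — split on G -> E, giving {E, G} and {C, G}.
{E, G} is in BCNF.
{C, G} is in BCNF.
{A, C, G} is in BCNF.
{A, B, D} is in BCNF.

{A, B, D}; {A, C, G}; {E, F}; {E, G}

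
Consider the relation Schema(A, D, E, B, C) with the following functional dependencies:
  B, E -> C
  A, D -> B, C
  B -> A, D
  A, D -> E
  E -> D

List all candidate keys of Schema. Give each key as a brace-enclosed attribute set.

{B} is a candidate key since {B}⁺ = {A, B, C, D, E} covers every attribute.
{A, D} is a candidate key since {A, D}⁺ = {A, B, C, D, E} covers every attribute.
{A, E} is a candidate key since {A, E}⁺ = {A, B, C, D, E} covers every attribute.
No proper subset of any of these is a key, and no other minimal superkey exists.

{A, D}, {A, E}, {B}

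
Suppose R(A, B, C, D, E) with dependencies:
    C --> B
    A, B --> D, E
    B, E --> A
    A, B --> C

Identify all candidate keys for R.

{A, B}, {A, C}, {B, E}, {C, E}

{A, B}⁺ = {A, B, C, D, E}, which is every attribute, so {A, B} is a candidate key.
{A, C}⁺ = {A, B, C, D, E}, which is every attribute, so {A, C} is a candidate key.
{B, E}⁺ = {A, B, C, D, E}, which is every attribute, so {B, E} is a candidate key.
{C, E}⁺ = {A, B, C, D, E}, which is every attribute, so {C, E} is a candidate key.
No proper subset of any of these is a key, and no other minimal superkey exists.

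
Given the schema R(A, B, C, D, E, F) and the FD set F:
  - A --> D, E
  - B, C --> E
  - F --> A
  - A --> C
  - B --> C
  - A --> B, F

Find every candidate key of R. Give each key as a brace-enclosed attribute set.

{A}, {F}

{A}⁺ = {A, B, C, D, E, F}, which is every attribute, so {A} is a candidate key.
{F}⁺ = {A, B, C, D, E, F}, which is every attribute, so {F} is a candidate key.
These are minimal and exhaustive — every other superkey contains one of them.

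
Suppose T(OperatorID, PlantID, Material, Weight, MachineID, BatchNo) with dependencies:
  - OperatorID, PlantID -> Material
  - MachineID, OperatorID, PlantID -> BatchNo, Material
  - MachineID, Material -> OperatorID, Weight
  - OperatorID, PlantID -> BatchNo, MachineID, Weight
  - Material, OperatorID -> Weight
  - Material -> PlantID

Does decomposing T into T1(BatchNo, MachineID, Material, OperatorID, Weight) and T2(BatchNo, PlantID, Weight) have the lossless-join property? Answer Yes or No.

T1 ∩ T2 = {BatchNo, Weight}; its closure under F is {BatchNo, Weight}.
The closure covers neither T1 nor T2 entirely; the join is not lossless.

No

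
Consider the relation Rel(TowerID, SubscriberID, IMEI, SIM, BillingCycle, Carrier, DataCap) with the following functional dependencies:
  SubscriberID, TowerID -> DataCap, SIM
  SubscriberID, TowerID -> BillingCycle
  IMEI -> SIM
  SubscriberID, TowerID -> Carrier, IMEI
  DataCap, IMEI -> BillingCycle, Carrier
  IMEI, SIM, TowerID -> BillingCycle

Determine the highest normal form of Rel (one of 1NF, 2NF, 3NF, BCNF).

Candidate key: {SubscriberID, TowerID}. Prime attributes: {SubscriberID, TowerID}.
IMEI -> SIM: {IMEI}⁺ = {IMEI, SIM}, which is not all of the attributes, so the left side is not a superkey — BCNF is violated.
IMEI -> SIM has non-prime {SIM} on the right and a non-superkey on the left, so 3NF fails.
No non-prime attribute depends on a proper subset of any candidate key, so 2NF holds.

2NF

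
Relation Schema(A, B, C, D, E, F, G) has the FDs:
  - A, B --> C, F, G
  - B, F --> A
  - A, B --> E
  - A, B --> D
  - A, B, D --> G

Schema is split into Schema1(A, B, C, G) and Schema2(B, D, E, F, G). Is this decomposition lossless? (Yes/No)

No

Common attributes: {B, G}; their closure is {B, G}.
The closure covers neither Schema1 nor Schema2 entirely; the join is not lossless.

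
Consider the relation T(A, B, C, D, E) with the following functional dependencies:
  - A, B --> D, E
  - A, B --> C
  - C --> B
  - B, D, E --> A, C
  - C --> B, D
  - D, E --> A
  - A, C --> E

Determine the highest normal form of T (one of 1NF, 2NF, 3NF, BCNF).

3NF

Candidate keys: {A, B}, {A, C}, {B, D, E}, {C, E}. Prime attributes: {A, B, C, D, E}.
C --> B breaks BCNF: {C}⁺ = {B, C, D}, so {C} is not a superkey.
But every attribute on its right side ({B}) is prime, and the same holds for every other non-superkey FD, so 3NF still holds.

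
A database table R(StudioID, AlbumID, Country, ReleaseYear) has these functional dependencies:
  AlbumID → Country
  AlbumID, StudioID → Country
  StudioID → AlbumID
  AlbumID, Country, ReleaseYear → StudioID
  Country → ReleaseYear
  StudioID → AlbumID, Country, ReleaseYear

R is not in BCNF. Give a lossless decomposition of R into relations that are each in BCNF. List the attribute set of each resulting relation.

Candidate keys of the original relation: {AlbumID}, {StudioID}.
In {AlbumID, Country, ReleaseYear, StudioID}, {Country} is not a superkey ({Country}⁺ restricted to this set is {Country, ReleaseYear}), so split on Country → ReleaseYear into {Country, ReleaseYear} and {AlbumID, Country, StudioID}.
{Country, ReleaseYear} is in BCNF.
{AlbumID, Country, StudioID} is in BCNF.

{AlbumID, Country, StudioID}; {Country, ReleaseYear}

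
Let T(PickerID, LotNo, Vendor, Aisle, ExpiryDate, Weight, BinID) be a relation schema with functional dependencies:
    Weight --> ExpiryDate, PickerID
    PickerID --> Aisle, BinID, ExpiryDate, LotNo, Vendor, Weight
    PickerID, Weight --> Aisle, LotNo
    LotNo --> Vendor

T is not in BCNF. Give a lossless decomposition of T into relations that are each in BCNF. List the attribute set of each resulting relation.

Candidate keys of the original relation: {PickerID}, {Weight}.
Within {Aisle, BinID, ExpiryDate, LotNo, PickerID, Vendor, Weight}: {LotNo}⁺ ∩ {Aisle, BinID, ExpiryDate, LotNo, PickerID, Vendor, Weight} = {LotNo, Vendor}, not the whole set, so LotNo --> Vendor violates BCNF; decompose into {LotNo, Vendor} and {Aisle, BinID, ExpiryDate, LotNo, PickerID, Weight}.
{LotNo, Vendor} has no BCNF violation.
{Aisle, BinID, ExpiryDate, LotNo, PickerID, Weight} has no BCNF violation.

{Aisle, BinID, ExpiryDate, LotNo, PickerID, Weight}; {LotNo, Vendor}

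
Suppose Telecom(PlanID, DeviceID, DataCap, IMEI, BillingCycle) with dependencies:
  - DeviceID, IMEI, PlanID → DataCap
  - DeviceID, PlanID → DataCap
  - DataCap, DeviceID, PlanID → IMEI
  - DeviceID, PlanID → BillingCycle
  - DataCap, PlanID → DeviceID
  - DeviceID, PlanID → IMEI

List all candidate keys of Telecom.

Attributes never on any right-hand side: {PlanID} — every candidate key must contain it.
{DataCap, PlanID} is a candidate key since {DataCap, PlanID}⁺ = {BillingCycle, DataCap, DeviceID, IMEI, PlanID} covers every attribute.
{DeviceID, PlanID} is a candidate key since {DeviceID, PlanID}⁺ = {BillingCycle, DataCap, DeviceID, IMEI, PlanID} covers every attribute.
No proper subset of any of these is a key, and no other minimal superkey exists.

{DataCap, PlanID}, {DeviceID, PlanID}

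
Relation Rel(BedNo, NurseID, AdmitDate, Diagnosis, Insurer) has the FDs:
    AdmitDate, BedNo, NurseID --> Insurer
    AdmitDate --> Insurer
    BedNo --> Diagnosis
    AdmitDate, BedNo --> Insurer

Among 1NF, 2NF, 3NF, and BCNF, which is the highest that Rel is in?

Candidate key: {AdmitDate, BedNo, NurseID}. Prime attributes: {AdmitDate, BedNo, NurseID}.
For AdmitDate --> Insurer we have {AdmitDate}⁺ = {AdmitDate, Insurer}; {AdmitDate} is not a superkey, so BCNF fails.
AdmitDate --> Insurer determines the non-prime attribute {Insurer} from a non-superkey — 3NF is violated.
The proper key subset {AdmitDate} of {AdmitDate, BedNo, NurseID} determines non-prime {Insurer}, so the relation is not even in 2NF.

1NF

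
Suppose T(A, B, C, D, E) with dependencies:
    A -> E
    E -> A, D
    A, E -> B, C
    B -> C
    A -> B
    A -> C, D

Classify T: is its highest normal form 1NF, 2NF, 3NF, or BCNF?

Candidate keys: {A}, {E}. Prime attributes: {A, E}.
For B -> C we have {B}⁺ = {B, C}; {B} is not a superkey, so BCNF fails.
B -> C determines the non-prime attribute {C} from a non-superkey — 3NF is violated.
Every candidate key is a single attribute, so no partial dependency is possible; 2NF holds.

2NF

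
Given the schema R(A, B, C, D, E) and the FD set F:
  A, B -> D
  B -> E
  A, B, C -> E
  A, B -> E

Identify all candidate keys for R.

{A, B, C}

Attributes never on any right-hand side: {A, B, C} — every candidate key must contain all of them.
Closure of {A, B, C} is {A, B, C, D, E}, the whole schema; {A, B, C} is a candidate key.
No other minimal set has full closure, so this is the only candidate key.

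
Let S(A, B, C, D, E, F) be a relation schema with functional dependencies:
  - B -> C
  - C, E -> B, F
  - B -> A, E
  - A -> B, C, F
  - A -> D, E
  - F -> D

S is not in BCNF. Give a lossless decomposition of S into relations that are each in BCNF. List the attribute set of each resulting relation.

Candidate keys of the original relation: {A}, {B}, {C, E}.
Within {A, B, C, D, E, F}: {F}⁺ ∩ {A, B, C, D, E, F} = {D, F}, not the whole set, so F -> D violates BCNF; decompose into {D, F} and {A, B, C, E, F}.
{D, F} is in BCNF.
{A, B, C, E, F} is in BCNF.

{A, B, C, E, F}; {D, F}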